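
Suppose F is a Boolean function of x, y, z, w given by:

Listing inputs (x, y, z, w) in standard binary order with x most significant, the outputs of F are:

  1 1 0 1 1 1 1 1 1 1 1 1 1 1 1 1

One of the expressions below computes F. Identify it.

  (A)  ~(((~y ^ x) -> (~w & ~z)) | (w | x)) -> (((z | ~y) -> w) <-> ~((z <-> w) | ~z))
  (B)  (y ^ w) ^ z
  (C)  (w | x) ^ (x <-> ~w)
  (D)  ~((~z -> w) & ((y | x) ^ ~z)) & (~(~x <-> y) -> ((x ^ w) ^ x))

A

(B) disagrees with F on (0,0,0,0) (formula → 0, table → 1); rule it out.
(C) disagrees with F on (0,0,0,0) (formula → 0, table → 1); rule it out.
(D) disagrees with F on (0,0,0,0) (formula → 0, table → 1); rule it out.
Only (A) survives; checking it on all 16 rows confirms it matches F.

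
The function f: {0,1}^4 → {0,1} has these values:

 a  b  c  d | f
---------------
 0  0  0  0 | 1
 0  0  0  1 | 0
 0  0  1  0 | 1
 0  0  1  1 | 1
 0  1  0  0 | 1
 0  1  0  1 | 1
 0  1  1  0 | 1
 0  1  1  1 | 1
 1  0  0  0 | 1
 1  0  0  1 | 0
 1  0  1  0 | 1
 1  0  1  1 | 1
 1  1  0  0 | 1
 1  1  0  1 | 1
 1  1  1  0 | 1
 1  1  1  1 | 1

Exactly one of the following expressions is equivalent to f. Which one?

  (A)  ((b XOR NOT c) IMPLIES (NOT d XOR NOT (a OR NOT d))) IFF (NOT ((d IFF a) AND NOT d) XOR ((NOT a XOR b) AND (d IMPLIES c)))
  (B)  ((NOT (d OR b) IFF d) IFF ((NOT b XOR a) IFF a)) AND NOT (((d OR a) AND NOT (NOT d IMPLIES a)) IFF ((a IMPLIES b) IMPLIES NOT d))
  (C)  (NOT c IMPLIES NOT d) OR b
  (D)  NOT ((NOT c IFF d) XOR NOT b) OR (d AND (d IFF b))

C

(A): at (0,0,0,1) it gives 1, but f = 0 — eliminated.
(B): at (0,0,1,1) it gives 0, but f = 1 — eliminated.
(D): at (0,0,0,0) it gives 0, but f = 1 — eliminated.
Only (C) survives; checking it on all 16 rows confirms it matches f.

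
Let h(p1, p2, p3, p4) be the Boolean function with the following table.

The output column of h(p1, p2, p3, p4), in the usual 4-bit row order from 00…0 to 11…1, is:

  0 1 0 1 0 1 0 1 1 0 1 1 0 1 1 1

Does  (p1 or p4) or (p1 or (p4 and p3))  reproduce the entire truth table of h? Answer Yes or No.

No

Check the formula against h row by row:
  p1=0, p2=0, p3=0, p4=0: formula gives 0, h = 0 ✓
  p1=0, p2=0, p3=0, p4=1: formula gives 1, h = 1 ✓
  p1=0, p2=0, p3=1, p4=0: formula gives 0, h = 0 ✓
  p1=0, p2=0, p3=1, p4=1: formula gives 1, h = 1 ✓
  …
  p1=1, p2=0, p3=0, p4=1: formula gives 1, but h = 0 ✗
Row (1,0,0,1) is a counterexample, so the formula is not equivalent to h.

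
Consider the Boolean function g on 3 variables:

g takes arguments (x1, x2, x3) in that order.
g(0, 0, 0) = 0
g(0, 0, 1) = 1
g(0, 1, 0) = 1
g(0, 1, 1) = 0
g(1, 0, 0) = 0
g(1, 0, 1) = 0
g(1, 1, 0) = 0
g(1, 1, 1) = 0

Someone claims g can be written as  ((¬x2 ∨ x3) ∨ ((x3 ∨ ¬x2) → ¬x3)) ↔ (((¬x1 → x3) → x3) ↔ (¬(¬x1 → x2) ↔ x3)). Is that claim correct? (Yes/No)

Test each input against both g and the formula:
  x1=0, x2=0, x3=0: formula gives 0, g = 0 ✓
  x1=0, x2=0, x3=1: formula gives 1, g = 1 ✓
  x1=0, x2=1, x3=0: formula gives 1, g = 1 ✓
  x1=0, x2=1, x3=1: formula gives 0, g = 0 ✓
  x1=1, x2=0, x3=0: formula gives 0, g = 0 ✓
  … (the remaining 3 rows also agree.)
All 8 rows match — the expression computes g exactly.

Yes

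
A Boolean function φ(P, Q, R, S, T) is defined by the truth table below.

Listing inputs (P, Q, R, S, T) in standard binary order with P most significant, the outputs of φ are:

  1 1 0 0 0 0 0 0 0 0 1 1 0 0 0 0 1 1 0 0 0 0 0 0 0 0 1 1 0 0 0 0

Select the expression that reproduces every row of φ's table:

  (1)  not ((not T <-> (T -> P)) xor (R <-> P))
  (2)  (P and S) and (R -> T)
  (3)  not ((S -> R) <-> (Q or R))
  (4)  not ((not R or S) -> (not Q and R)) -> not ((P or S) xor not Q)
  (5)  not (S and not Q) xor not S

(1) fails at (0,0,0,1,0): the formula yields 1, φ is 0.
(2) fails at (0,0,0,0,0): the formula yields 0, φ is 1.
(4) fails at (0,0,0,0,0): the formula yields 0, φ is 1.
(5) fails at (0,0,0,0,0): the formula yields 0, φ is 1.
(3) is the remaining candidate, and it agrees with φ on all 32 inputs.

3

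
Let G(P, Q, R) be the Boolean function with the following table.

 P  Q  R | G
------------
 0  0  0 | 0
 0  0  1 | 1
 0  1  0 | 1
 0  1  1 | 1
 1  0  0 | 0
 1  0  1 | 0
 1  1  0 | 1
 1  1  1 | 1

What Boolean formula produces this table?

G is 0 on only 3 rows — (0,0,0), (1,0,0), (1,0,1). Writing each as a minterm (¬P·¬Q·¬R, P·¬Q·¬R, P·¬Q·R) and OR-ing them characterizes exactly where G=0, so G is the negation of that disjunction.

G(P, Q, R) = not ((((not P and not Q) and not R) or ((P and not Q) and not R)) or ((P and not Q) and R))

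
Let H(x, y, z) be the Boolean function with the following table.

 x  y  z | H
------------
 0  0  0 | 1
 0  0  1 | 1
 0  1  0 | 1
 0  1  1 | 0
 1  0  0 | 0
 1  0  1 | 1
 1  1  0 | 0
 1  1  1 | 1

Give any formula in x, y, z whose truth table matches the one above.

There are just 3 zero rows: (0,1,1), (1,0,0), (1,1,0). Their minterms are ¬x·y·z, x·¬y·¬z, x·y·¬z; the OR of those covers precisely the 0-outputs, and negating it yields H.

H(x, y, z) = ¬((((¬x ∧ y) ∧ z) ∨ ((x ∧ ¬y) ∧ ¬z)) ∨ ((x ∧ y) ∧ ¬z))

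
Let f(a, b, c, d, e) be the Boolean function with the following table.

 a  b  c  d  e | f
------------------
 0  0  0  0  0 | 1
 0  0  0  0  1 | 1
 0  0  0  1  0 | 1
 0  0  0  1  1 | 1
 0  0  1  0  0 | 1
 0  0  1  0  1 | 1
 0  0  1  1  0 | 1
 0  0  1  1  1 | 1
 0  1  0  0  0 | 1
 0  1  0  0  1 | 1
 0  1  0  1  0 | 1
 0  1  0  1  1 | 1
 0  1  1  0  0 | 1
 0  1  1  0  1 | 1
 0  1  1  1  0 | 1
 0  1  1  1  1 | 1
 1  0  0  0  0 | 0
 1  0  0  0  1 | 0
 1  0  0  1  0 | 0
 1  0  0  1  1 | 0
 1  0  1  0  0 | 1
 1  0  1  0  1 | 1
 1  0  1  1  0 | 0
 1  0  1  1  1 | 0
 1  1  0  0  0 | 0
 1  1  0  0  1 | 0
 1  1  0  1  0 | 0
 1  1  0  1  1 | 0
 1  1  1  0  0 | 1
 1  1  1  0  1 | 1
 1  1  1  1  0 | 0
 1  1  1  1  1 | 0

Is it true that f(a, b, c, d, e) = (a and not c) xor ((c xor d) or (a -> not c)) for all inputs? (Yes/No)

Check the formula against f row by row:
  a=0, b=0, c=0, d=0, e=0: formula gives 1, f = 1 ✓
  a=0, b=0, c=0, d=0, e=1: formula gives 1, f = 1 ✓
  a=0, b=0, c=0, d=1, e=0: formula gives 1, f = 1 ✓
  a=0, b=0, c=0, d=1, e=1: formula gives 1, f = 1 ✓
  …and likewise for the remaining 28 rows.
Every row agrees, so the formula is equivalent.

Yes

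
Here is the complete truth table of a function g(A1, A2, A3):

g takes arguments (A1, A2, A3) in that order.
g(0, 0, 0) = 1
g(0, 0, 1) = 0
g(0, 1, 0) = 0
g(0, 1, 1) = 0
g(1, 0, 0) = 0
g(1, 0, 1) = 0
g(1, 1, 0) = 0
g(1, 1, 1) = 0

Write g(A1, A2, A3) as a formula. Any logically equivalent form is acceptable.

The output is 1 only when every input is 0 — NOR of all inputs.

g(A1, A2, A3) = NOT ((A1 OR A2) OR A3)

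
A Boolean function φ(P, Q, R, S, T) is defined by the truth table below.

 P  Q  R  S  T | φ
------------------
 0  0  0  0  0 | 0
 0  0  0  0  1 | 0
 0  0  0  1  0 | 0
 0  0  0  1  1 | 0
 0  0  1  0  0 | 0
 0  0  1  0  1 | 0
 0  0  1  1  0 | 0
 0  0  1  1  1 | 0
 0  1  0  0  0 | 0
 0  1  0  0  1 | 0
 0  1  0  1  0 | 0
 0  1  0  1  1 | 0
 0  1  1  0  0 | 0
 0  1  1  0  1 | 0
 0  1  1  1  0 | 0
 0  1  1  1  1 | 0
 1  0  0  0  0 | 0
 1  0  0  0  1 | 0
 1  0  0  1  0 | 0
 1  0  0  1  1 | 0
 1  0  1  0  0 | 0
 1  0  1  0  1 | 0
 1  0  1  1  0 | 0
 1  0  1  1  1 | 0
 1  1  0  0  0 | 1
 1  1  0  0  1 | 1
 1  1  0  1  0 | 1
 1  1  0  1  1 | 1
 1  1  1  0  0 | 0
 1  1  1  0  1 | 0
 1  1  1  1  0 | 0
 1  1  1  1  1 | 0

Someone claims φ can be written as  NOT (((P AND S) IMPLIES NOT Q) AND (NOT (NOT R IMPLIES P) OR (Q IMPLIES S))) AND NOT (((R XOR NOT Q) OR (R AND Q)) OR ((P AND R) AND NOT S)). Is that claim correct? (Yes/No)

Yes

Check the formula against φ row by row:
  P=0, Q=0, R=0, S=0, T=0: formula gives 0, φ = 0 ✓
  P=0, Q=0, R=0, S=0, T=1: formula gives 0, φ = 0 ✓
  P=0, Q=0, R=0, S=1, T=0: formula gives 0, φ = 0 ✓
  P=0, Q=0, R=0, S=1, T=1: formula gives 0, φ = 0 ✓
  … (the remaining 28 rows also agree.)
All 32 rows match — the expression computes φ exactly.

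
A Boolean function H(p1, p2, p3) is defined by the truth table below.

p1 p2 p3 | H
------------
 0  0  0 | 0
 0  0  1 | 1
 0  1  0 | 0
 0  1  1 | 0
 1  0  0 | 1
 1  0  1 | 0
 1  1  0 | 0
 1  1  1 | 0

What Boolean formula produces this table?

H(p1, p2, p3) = ((p1' · p2') · p3) + ((p1 · p2') · p3')

The 1-rows are (0,0,1), (1,0,0). Each contributes one minterm — ¬p1·¬p2·p3; p1·¬p2·¬p3 — and their disjunction is a sum-of-products form of H.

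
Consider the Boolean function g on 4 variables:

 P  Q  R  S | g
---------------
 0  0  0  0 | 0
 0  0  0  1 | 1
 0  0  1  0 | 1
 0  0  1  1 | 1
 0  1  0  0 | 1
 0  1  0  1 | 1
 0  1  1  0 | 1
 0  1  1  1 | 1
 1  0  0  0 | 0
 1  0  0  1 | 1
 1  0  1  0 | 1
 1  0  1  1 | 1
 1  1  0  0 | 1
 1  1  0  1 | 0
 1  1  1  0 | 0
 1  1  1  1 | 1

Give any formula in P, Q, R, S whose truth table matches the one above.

g(P, Q, R, S) = not ((((((not P and not Q) and not R) and not S) or (((P and not Q) and not R) and not S)) or (((P and Q) and not R) and S)) or (((P and Q) and R) and not S))

g is 0 on only 4 rows — (0,0,0,0), (1,0,0,0), (1,1,0,1), (1,1,1,0). Writing each as a minterm (¬P·¬Q·¬R·¬S, P·¬Q·¬R·¬S, P·Q·¬R·S, P·Q·R·¬S) and OR-ing them characterizes exactly where g=0, so g is the negation of that disjunction.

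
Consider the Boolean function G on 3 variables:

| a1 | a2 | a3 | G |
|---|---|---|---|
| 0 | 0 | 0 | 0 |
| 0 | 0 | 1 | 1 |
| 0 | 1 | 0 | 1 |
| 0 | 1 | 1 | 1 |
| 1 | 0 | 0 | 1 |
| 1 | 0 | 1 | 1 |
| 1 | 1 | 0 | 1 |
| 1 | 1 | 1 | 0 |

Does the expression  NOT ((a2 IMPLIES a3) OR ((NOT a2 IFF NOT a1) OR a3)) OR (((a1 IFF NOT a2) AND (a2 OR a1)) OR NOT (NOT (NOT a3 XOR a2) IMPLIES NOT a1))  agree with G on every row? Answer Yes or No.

Test each input against both G and the formula:
  a1=0, a2=0, a3=0: formula gives 0, G = 0 ✓
  a1=0, a2=0, a3=1: formula gives 0, but G = 1 ✗
Since they disagree at (0,0,1), the expression is not a correct formula for G.

No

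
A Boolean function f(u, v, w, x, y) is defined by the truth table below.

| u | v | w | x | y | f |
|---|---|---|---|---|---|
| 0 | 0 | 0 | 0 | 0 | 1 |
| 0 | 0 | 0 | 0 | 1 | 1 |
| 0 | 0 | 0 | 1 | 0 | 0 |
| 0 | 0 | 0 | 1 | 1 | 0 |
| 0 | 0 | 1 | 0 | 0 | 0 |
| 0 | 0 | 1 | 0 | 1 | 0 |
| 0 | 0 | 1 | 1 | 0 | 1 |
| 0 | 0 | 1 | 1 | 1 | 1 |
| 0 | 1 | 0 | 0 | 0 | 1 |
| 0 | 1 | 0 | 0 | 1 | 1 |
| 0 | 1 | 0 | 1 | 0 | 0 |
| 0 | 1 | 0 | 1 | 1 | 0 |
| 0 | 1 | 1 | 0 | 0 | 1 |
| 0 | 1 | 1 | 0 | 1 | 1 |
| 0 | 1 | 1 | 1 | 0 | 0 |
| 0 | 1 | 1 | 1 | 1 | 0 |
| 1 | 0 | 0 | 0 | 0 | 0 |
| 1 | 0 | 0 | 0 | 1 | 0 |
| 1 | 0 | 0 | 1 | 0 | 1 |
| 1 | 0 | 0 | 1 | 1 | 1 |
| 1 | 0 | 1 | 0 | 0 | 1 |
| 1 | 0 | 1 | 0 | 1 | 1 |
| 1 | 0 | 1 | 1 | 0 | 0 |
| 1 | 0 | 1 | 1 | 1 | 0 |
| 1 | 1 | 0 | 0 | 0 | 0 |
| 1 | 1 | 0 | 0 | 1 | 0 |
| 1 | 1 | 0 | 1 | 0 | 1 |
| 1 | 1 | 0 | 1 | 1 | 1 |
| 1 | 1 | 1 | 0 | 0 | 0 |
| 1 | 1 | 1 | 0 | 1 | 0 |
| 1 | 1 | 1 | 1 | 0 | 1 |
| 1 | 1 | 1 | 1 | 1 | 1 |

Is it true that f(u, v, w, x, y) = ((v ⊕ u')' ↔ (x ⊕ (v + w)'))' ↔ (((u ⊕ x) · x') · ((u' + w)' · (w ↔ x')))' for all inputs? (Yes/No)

Check the formula against f row by row:
  u=0, v=0, w=0, x=0, y=0: formula gives 1, f = 1 ✓
  u=0, v=0, w=0, x=0, y=1: formula gives 1, f = 1 ✓
  u=0, v=0, w=0, x=1, y=0: formula gives 0, f = 0 ✓
  u=0, v=0, w=0, x=1, y=1: formula gives 0, f = 0 ✓
  …and likewise for the remaining 28 rows.
Every row agrees, so the formula is equivalent.

Yes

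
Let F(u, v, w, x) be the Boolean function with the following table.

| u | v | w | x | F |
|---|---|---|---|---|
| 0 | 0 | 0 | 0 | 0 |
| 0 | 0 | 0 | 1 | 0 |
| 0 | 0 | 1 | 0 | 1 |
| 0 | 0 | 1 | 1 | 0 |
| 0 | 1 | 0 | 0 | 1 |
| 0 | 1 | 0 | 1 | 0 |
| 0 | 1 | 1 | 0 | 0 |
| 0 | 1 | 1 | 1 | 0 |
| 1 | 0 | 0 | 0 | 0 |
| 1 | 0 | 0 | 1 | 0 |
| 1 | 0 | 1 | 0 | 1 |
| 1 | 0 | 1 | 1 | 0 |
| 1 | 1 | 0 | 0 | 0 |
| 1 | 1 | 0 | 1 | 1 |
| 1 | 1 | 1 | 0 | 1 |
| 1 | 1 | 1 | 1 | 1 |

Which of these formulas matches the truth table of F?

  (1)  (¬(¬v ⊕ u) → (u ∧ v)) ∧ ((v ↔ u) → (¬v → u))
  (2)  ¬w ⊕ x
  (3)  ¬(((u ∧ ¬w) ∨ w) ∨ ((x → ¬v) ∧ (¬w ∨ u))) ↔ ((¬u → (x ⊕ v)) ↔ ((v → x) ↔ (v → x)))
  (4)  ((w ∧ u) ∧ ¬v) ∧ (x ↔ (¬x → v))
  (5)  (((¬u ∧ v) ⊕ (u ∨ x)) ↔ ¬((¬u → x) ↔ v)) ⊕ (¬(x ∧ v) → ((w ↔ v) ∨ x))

(1): at (0,0,1,0) it gives 0, but F = 1 — eliminated.
(2): at (0,0,0,0) it gives 1, but F = 0 — eliminated.
(3): at (0,0,0,0) it gives 1, but F = 0 — eliminated.
(4): at (0,0,1,0) it gives 0, but F = 1 — eliminated.
Only (5) survives; checking it on all 16 rows confirms it matches F.

5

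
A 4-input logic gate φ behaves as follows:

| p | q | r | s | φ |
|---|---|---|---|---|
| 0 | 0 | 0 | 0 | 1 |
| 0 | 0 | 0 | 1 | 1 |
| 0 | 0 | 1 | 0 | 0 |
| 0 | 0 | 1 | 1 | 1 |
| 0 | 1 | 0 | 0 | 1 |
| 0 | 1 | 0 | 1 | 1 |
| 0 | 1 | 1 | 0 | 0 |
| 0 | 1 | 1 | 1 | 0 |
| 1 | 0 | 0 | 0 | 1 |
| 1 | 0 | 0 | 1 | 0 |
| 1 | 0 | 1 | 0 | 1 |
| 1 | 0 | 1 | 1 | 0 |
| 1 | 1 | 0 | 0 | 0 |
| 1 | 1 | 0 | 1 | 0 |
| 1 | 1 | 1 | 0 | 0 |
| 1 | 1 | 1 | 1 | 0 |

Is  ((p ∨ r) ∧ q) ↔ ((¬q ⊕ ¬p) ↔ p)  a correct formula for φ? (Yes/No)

Test each input against both φ and the formula:
  p=0, q=0, r=0, s=0: formula gives 0, but φ = 1 ✗
Row (0,0,0,0) is a counterexample, so the formula is not equivalent to φ.

No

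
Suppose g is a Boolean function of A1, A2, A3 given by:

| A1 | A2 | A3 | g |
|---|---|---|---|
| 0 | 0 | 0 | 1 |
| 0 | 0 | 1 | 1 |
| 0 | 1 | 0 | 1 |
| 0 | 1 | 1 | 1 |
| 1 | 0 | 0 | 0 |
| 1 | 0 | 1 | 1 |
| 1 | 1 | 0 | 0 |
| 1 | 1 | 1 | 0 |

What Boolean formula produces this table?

g(A1, A2, A3) = NOT ((((A1 AND NOT A2) AND NOT A3) OR ((A1 AND A2) AND NOT A3)) OR ((A1 AND A2) AND A3))

g is 0 on only 3 rows — (1,0,0), (1,1,0), (1,1,1). Writing each as a minterm (A1·¬A2·¬A3, A1·A2·¬A3, A1·A2·A3) and OR-ing them characterizes exactly where g=0, so g is the negation of that disjunction.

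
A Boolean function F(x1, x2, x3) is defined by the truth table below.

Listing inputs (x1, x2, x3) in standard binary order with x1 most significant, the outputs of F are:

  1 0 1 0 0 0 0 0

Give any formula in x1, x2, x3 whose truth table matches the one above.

F=1 on 2 inputs: (0,0,0), (0,1,0). Reading each as a conjunction of literals (¬x1·¬x2·¬x3, ¬x1·x2·¬x3) and taking the OR gives the canonical DNF.

F(x1, x2, x3) = ((x1' · x2') · x3') + ((x1' · x2) · x3')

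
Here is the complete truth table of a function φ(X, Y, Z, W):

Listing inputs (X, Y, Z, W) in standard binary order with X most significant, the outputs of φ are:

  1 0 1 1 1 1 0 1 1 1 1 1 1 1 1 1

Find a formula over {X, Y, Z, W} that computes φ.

φ(X, Y, Z, W) = ((((X' · Y') · Z') · W) + (((X' · Y) · Z) · W'))'

The 0-rows are (0,0,0,1), (0,1,1,0). Take each as a conjunction (¬X·¬Y·¬Z·W, ¬X·Y·Z·¬W), form their disjunction, and complement — that gives a formula that is 1 everywhere φ is.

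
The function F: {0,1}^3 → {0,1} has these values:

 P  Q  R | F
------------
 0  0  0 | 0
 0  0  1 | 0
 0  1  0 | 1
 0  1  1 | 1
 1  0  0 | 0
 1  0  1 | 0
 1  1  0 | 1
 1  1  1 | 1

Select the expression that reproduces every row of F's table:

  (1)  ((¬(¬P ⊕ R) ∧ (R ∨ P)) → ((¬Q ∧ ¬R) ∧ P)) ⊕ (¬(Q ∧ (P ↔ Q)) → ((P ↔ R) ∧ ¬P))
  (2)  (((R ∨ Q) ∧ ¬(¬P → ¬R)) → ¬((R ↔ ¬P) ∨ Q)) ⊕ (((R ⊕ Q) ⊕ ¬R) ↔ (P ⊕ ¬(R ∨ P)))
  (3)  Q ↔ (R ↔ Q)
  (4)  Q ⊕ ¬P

2

(1): at (0,1,0) it gives 0, but F = 1 — eliminated.
(3): at (0,0,1) it gives 1, but F = 0 — eliminated.
(4): at (0,0,0) it gives 1, but F = 0 — eliminated.
Only (2) survives; checking it on all 8 rows confirms it matches F.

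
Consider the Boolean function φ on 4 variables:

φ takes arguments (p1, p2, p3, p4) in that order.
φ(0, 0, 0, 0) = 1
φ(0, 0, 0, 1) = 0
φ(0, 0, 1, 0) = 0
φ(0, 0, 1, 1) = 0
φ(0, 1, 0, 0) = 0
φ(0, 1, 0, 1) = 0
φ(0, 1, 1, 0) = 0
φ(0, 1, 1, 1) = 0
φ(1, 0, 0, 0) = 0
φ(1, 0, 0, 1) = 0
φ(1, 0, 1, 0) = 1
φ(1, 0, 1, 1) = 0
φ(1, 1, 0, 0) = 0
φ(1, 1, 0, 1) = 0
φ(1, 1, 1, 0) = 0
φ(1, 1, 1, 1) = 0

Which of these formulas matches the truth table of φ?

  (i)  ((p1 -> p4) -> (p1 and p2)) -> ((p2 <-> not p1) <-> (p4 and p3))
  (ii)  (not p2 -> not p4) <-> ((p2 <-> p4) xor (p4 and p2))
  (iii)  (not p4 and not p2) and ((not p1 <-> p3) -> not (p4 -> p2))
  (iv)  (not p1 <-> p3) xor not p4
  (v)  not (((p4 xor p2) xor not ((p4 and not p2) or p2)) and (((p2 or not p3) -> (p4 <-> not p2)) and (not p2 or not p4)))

(i): at (0,0,0,1) it gives 1, but φ = 0 — eliminated.
(ii): at (0,0,0,1) it gives 1, but φ = 0 — eliminated.
(iv): at (0,0,1,1) it gives 1, but φ = 0 — eliminated.
(v): at (0,1,0,1) it gives 1, but φ = 0 — eliminated.
Only (iii) survives; checking it on all 16 rows confirms it matches φ.

iii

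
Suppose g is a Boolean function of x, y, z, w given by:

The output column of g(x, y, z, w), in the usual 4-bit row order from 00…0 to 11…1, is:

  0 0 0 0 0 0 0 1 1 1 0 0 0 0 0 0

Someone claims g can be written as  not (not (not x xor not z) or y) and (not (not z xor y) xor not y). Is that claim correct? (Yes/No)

Check the formula against g row by row:
  x=0, y=0, z=0, w=0: formula gives 0, g = 0 ✓
  x=0, y=0, z=0, w=1: formula gives 0, g = 0 ✓
  x=0, y=0, z=1, w=0: formula gives 0, g = 0 ✓
  x=0, y=0, z=1, w=1: formula gives 0, g = 0 ✓
  …
  x=0, y=1, z=1, w=1: formula gives 0, but g = 1 ✗
A single disagreement suffices: at (0,1,1,1) they differ, so the formula does not compute g.

No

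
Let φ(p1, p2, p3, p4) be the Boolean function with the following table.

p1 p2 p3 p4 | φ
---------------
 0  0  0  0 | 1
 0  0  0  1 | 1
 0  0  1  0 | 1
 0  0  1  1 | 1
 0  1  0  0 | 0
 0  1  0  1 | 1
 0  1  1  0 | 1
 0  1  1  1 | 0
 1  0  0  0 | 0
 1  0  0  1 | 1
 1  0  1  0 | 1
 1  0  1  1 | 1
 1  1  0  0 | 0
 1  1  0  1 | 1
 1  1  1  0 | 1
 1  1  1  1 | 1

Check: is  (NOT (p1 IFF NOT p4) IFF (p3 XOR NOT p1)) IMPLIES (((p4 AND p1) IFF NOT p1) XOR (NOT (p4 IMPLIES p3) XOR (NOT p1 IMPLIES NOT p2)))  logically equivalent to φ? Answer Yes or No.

Check the formula against φ row by row:
  p1=0, p2=0, p3=0, p4=0: formula gives 1, φ = 1 ✓
  p1=0, p2=0, p3=0, p4=1: formula gives 1, φ = 1 ✓
  p1=0, p2=0, p3=1, p4=0: formula gives 1, φ = 1 ✓
  p1=0, p2=0, p3=1, p4=1: formula gives 1, φ = 1 ✓
  …and likewise for the remaining 12 rows.
No disagreement on any input; they are logically equivalent.

Yes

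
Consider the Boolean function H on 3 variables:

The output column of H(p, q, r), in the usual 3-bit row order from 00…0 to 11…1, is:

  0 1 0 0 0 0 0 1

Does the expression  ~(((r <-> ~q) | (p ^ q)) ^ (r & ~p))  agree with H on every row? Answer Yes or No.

No

Check the formula against H row by row:
  p=0, q=0, r=0: formula gives 1, but H = 0 ✗
Row (0,0,0) is a counterexample, so the formula is not equivalent to H.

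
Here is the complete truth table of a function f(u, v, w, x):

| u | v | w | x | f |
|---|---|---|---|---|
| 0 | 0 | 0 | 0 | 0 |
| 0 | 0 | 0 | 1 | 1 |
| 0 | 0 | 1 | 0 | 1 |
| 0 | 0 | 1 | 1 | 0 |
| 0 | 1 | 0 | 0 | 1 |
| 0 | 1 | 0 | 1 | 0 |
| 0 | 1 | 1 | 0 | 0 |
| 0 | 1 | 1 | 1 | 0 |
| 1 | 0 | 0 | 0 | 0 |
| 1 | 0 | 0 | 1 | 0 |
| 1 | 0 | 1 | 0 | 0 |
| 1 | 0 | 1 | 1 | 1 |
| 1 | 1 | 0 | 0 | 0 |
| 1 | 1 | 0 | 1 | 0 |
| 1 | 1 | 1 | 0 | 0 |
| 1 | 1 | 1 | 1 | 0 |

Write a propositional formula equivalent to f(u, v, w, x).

f(u, v, w, x) = (((((NOT u AND NOT v) AND NOT w) AND x) OR (((NOT u AND NOT v) AND w) AND NOT x)) OR (((NOT u AND v) AND NOT w) AND NOT x)) OR (((u AND NOT v) AND w) AND x)

Collect the rows where f=1 — (0,0,0,1), (0,0,1,0), (0,1,0,0), (1,0,1,1) — and write one minterm per row: ¬u·¬v·¬w·x, ¬u·¬v·w·¬x, ¬u·v·¬w·¬x, u·¬v·w·x. Their union (logical OR) reproduces the table exactly.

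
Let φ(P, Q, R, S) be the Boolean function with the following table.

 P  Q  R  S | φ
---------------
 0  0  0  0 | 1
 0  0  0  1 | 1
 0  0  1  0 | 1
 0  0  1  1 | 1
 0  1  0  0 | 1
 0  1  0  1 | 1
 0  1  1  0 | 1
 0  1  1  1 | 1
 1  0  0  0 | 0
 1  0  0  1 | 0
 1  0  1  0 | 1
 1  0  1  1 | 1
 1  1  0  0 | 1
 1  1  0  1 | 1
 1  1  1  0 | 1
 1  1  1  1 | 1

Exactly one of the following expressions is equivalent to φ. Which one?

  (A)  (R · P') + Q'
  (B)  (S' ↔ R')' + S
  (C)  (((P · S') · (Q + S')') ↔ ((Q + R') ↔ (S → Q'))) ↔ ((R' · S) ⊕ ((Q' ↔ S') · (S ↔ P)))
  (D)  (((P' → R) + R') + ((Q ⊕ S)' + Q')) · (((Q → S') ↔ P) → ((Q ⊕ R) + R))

D

(A) disagrees with φ on (0,1,0,0) (formula → 0, table → 1); rule it out.
(B) disagrees with φ on (0,0,0,0) (formula → 0, table → 1); rule it out.
(C) disagrees with φ on (0,0,0,0) (formula → 0, table → 1); rule it out.
Only (D) survives; checking it on all 16 rows confirms it matches φ.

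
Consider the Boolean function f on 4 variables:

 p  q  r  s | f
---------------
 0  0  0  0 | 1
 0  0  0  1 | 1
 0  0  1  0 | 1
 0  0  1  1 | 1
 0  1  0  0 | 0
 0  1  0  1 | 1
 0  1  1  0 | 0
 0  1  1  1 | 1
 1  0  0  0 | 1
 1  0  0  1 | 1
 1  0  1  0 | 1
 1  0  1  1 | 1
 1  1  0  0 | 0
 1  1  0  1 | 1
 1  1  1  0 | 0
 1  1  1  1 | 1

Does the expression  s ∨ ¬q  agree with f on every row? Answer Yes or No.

Yes

Evaluate s ∨ ¬q on each row and compare to f:
  p=0, q=0, r=0, s=0: formula gives 1, f = 1 ✓
  p=0, q=0, r=0, s=1: formula gives 1, f = 1 ✓
  p=0, q=0, r=1, s=0: formula gives 1, f = 1 ✓
  p=0, q=0, r=1, s=1: formula gives 1, f = 1 ✓
  … (the remaining 12 rows also agree.)
All 16 rows match — the expression computes f exactly.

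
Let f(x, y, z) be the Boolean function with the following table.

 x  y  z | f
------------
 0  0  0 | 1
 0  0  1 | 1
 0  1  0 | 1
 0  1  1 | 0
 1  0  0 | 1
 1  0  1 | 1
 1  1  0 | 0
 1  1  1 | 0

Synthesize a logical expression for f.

There are just 3 zero rows: (0,1,1), (1,1,0), (1,1,1). Their minterms are ¬x·y·z, x·y·¬z, x·y·z; the OR of those covers precisely the 0-outputs, and negating it yields f.

f(x, y, z) = ~((((~x & y) & z) | ((x & y) & ~z)) | ((x & y) & z))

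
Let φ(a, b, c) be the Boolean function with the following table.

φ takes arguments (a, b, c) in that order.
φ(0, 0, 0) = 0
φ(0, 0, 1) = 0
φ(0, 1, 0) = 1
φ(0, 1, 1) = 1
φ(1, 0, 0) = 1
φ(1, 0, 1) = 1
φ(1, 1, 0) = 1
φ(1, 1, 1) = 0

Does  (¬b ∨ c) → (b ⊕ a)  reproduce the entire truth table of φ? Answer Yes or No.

Test each input against both φ and the formula:
  a=0, b=0, c=0: formula gives 0, φ = 0 ✓
  a=0, b=0, c=1: formula gives 0, φ = 0 ✓
  a=0, b=1, c=0: formula gives 1, φ = 1 ✓
  a=0, b=1, c=1: formula gives 1, φ = 1 ✓
  a=1, b=0, c=0: formula gives 1, φ = 1 ✓
  … (the remaining 3 rows also agree.)
Every row agrees, so the formula is equivalent.

Yes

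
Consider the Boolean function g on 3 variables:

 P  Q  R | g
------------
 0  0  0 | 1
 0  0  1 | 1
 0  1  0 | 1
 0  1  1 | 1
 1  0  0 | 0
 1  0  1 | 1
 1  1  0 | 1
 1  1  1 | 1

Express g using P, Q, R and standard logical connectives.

Only row (1,0,0) gives 0. So g is 1 everywhere except there — the complement of the minterm P·¬Q·¬R.

g(P, Q, R) = ¬((P ∧ ¬Q) ∧ ¬R)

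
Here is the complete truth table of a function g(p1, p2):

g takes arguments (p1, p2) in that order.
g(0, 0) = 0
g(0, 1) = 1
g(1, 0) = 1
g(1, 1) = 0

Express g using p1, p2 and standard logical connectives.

The output is 1 exactly when an odd number of inputs are 1 — the 2-way XOR (parity).

g(p1, p2) = p1 xor p2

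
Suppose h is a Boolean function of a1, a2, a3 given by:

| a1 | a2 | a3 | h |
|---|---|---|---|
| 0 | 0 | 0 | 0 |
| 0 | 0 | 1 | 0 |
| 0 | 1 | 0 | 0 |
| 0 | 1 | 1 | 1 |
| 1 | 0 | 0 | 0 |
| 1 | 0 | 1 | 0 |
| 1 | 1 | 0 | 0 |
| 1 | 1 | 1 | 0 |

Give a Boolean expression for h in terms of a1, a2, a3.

h(a1, a2, a3) = (~a1 & a2) & a3

h is 1 on exactly one input, (0,1,1), whose minterm is ¬a1·a2·a3. So h is just that conjunction.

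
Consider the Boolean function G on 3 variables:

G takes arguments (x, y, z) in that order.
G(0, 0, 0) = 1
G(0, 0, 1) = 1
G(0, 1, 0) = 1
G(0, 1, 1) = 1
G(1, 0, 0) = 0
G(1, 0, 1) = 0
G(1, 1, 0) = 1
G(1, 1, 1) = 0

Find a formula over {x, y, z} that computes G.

G is 0 on only 3 rows — (1,0,0), (1,0,1), (1,1,1). Writing each as a minterm (x·¬y·¬z, x·¬y·z, x·y·z) and OR-ing them characterizes exactly where G=0, so G is the negation of that disjunction.

G(x, y, z) = NOT ((((x AND NOT y) AND NOT z) OR ((x AND NOT y) AND z)) OR ((x AND y) AND z))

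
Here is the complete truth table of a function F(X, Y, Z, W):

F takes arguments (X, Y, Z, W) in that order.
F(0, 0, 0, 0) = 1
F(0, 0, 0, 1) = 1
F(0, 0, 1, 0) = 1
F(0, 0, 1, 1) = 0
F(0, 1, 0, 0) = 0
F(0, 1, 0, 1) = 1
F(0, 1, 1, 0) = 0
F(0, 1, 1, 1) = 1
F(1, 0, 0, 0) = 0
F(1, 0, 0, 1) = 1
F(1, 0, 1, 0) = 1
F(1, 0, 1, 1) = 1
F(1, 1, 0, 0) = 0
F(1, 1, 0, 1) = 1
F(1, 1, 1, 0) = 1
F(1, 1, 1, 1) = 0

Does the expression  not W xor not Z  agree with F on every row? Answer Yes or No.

Evaluate not W xor not Z on each row and compare to F:
  X=0, Y=0, Z=0, W=0: formula gives 0, but F = 1 ✗
A single disagreement suffices: at (0,0,0,0) they differ, so the formula does not compute F.

No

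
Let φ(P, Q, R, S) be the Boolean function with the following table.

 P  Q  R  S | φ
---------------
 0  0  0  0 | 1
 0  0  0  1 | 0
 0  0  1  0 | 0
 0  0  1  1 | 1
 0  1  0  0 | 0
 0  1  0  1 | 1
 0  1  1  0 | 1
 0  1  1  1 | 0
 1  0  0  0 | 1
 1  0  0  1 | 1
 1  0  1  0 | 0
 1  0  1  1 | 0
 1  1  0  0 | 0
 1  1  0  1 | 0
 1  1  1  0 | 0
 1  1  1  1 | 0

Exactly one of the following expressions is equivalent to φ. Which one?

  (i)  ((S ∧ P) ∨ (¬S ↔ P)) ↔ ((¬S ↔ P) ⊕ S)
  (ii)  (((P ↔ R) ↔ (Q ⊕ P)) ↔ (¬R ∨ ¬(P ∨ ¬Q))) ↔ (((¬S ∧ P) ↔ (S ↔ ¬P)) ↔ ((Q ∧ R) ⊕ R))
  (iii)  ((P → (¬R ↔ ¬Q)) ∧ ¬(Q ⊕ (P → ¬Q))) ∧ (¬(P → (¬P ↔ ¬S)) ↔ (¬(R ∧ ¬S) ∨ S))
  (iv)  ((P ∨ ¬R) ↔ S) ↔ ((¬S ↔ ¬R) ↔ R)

ii

(i) disagrees with φ on (0,0,1,0) (formula → 1, table → 0); rule it out.
(iii) disagrees with φ on (0,0,0,0) (formula → 0, table → 1); rule it out.
(iv) disagrees with φ on (0,0,0,1) (formula → 1, table → 0); rule it out.
Only (ii) survives; checking it on all 16 rows confirms it matches φ.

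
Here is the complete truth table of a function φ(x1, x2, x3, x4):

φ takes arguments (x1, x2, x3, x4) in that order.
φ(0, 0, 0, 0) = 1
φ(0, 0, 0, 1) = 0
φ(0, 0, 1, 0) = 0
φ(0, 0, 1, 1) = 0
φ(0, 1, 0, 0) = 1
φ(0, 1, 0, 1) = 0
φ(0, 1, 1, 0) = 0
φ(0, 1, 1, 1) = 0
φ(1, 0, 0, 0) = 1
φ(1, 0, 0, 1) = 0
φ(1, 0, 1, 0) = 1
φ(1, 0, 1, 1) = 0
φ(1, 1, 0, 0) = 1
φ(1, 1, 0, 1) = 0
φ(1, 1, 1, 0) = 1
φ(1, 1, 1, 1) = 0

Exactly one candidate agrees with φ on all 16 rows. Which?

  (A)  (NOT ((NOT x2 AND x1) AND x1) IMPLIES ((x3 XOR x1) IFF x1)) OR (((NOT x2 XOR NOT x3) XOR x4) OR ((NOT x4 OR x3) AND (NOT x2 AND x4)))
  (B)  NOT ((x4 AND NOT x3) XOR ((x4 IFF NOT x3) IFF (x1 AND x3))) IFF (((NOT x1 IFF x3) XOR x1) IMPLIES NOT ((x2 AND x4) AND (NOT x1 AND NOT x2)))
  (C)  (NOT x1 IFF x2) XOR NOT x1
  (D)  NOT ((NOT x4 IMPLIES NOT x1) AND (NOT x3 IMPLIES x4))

(A) fails at (0,0,0,1): the formula yields 1, φ is 0.
(B) fails at (0,0,0,0): the formula yields 0, φ is 1.
(C) fails at (0,0,0,1): the formula yields 1, φ is 0.
(D) is the remaining candidate, and it agrees with φ on all 16 inputs.

D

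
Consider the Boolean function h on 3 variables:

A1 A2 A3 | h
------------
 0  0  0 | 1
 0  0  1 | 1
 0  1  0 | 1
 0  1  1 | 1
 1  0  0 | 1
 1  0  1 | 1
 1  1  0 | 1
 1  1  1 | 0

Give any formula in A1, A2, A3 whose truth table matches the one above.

h(A1, A2, A3) = NOT ((A1 AND A2) AND A3)

The output is 0 only when every input is 1 — NAND of all inputs.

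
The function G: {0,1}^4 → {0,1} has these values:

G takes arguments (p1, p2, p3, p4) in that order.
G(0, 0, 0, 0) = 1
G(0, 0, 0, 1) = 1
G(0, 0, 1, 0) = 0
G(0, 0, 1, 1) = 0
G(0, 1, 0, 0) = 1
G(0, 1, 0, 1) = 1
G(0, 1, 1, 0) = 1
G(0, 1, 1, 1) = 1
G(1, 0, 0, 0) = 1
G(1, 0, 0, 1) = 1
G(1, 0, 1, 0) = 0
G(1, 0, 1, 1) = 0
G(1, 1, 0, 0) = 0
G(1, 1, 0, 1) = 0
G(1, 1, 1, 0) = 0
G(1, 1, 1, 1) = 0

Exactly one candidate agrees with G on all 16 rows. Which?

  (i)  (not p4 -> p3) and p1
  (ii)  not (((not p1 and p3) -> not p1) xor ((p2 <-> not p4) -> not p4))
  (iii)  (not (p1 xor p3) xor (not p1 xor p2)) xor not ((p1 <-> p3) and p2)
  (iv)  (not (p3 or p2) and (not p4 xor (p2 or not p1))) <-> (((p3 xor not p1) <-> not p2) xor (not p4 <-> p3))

iii

(i) fails at (0,0,0,0): the formula yields 0, G is 1.
(ii) fails at (0,0,0,1): the formula yields 0, G is 1.
(iv) fails at (0,0,0,0): the formula yields 0, G is 1.
Only (iii) survives; checking it on all 16 rows confirms it matches G.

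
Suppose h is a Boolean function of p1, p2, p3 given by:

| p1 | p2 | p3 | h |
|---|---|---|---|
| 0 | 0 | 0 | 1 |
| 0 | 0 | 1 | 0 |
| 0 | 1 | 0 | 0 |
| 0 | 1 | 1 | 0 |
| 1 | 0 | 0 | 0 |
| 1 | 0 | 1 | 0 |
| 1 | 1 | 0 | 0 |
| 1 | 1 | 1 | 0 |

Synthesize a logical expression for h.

h(p1, p2, p3) = (¬p1 ∧ ¬p2) ∧ ¬p3

Only row (0,0,0) gives 1. That row's minterm ¬p1·¬p2·¬p3 is h directly.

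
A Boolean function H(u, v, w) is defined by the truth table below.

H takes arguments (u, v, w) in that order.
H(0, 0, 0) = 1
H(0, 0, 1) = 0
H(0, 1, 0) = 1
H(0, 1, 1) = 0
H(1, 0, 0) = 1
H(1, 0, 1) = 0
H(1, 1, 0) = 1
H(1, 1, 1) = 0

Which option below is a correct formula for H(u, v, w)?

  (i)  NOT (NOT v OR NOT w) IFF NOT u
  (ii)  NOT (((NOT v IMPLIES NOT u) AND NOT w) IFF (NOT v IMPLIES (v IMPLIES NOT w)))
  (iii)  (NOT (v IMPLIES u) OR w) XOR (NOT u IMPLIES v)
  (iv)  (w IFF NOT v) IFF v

iv

(i) disagrees with H on (0,0,0) (formula → 0, table → 1); rule it out.
(ii) disagrees with H on (0,0,0) (formula → 0, table → 1); rule it out.
(iii) disagrees with H on (0,0,0) (formula → 0, table → 1); rule it out.
(iv) is the remaining candidate, and it agrees with H on all 8 inputs.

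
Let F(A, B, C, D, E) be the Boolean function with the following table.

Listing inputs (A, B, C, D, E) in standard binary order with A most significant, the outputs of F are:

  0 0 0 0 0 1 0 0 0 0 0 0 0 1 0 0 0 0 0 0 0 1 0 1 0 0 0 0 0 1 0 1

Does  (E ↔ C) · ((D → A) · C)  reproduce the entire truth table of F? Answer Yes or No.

Yes

Evaluate (E ↔ C) · ((D → A) · C) on each row and compare to F:
  A=0, B=0, C=0, D=0, E=0: formula gives 0, F = 0 ✓
  A=0, B=0, C=0, D=0, E=1: formula gives 0, F = 0 ✓
  A=0, B=0, C=0, D=1, E=0: formula gives 0, F = 0 ✓
  A=0, B=0, C=0, D=1, E=1: formula gives 0, F = 0 ✓
  … (the remaining 28 rows also agree.)
All 32 rows match — the expression computes F exactly.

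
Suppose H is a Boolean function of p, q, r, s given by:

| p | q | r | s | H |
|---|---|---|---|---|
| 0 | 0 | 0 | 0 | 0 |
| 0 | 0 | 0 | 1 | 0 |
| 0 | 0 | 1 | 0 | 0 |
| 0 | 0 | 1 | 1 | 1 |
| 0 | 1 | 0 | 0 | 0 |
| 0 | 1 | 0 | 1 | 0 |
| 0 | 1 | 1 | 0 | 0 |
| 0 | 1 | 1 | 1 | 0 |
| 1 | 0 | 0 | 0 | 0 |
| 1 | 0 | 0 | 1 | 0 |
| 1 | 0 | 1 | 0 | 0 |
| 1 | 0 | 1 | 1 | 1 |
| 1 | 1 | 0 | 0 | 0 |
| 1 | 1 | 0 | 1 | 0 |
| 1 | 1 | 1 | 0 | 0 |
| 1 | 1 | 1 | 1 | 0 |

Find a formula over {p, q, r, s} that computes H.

H=1 on 2 inputs: (0,0,1,1), (1,0,1,1). Reading each as a conjunction of literals (¬p·¬q·r·s, p·¬q·r·s) and taking the OR gives the canonical DNF.

H(p, q, r, s) = (((NOT p AND NOT q) AND r) AND s) OR (((p AND NOT q) AND r) AND s)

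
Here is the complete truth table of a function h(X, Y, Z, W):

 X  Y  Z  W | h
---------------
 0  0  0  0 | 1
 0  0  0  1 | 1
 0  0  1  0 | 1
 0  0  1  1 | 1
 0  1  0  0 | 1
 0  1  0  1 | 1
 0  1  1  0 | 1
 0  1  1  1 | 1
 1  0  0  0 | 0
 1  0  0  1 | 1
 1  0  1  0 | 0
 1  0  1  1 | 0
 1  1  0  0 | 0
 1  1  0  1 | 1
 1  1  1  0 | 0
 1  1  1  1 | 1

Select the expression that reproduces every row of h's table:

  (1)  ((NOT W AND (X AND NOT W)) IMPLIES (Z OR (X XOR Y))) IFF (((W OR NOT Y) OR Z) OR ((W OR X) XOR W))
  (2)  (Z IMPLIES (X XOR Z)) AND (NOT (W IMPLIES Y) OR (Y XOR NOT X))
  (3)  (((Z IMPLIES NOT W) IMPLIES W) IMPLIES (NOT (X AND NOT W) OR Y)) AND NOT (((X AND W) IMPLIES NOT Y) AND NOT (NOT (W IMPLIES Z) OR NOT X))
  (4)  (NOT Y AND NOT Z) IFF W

3

(1): at (0,1,0,0) it gives 0, but h = 1 — eliminated.
(2): at (0,1,0,0) it gives 0, but h = 1 — eliminated.
(4): at (0,0,0,0) it gives 0, but h = 1 — eliminated.
That leaves (3). Evaluating it on every row reproduces the table of h exactly.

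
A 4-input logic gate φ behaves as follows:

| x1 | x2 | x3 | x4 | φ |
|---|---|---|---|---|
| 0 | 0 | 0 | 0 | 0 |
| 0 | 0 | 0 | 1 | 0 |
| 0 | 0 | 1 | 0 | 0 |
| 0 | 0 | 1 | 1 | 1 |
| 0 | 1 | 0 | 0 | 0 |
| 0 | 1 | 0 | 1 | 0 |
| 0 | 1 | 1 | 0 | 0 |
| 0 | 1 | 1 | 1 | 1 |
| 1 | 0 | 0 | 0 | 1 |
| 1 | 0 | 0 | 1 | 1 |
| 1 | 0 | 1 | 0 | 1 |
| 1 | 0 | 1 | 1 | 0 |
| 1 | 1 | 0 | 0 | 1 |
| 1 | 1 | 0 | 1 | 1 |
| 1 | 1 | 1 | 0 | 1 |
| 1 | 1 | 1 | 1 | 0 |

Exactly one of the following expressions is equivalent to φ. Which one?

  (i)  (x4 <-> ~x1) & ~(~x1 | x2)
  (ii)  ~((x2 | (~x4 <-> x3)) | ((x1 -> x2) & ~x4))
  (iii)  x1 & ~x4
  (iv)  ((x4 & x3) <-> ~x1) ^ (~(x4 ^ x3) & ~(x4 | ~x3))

(i) fails at (0,0,1,1): the formula yields 0, φ is 1.
(ii) fails at (0,1,1,1): the formula yields 0, φ is 1.
(iii) fails at (0,0,1,1): the formula yields 0, φ is 1.
(iv) is the remaining candidate, and it agrees with φ on all 16 inputs.

iv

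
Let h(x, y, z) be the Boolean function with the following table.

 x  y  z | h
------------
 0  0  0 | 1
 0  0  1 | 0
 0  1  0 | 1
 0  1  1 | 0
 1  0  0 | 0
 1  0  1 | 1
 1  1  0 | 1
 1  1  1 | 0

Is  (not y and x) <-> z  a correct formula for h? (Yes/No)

Check the formula against h row by row:
  x=0, y=0, z=0: formula gives 1, h = 1 ✓
  x=0, y=0, z=1: formula gives 0, h = 0 ✓
  x=0, y=1, z=0: formula gives 1, h = 1 ✓
  x=0, y=1, z=1: formula gives 0, h = 0 ✓
  x=1, y=0, z=0: formula gives 0, h = 0 ✓
  … (the remaining 3 rows also agree.)
Every row agrees, so the formula is equivalent.

Yes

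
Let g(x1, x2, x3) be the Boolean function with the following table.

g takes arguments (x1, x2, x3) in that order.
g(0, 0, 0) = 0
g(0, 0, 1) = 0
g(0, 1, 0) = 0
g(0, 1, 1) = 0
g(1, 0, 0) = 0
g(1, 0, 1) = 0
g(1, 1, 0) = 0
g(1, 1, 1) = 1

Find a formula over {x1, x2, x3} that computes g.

The output is 1 only when every input is 1 — the AND of all inputs.

g(x1, x2, x3) = (x1 ∧ x2) ∧ x3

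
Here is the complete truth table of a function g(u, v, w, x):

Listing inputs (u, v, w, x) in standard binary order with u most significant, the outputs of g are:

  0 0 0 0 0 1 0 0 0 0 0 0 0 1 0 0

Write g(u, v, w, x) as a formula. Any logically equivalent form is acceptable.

g(u, v, w, x) = (((~u & v) & ~w) & x) | (((u & v) & ~w) & x)

The 1-rows are (0,1,0,1), (1,1,0,1). Each contributes one minterm — ¬u·v·¬w·x; u·v·¬w·x — and their disjunction is a sum-of-products form of g.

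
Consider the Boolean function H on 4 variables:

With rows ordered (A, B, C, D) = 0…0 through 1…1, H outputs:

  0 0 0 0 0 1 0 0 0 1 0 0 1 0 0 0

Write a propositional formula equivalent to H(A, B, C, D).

H(A, B, C, D) = ((((NOT A AND B) AND NOT C) AND D) OR (((A AND NOT B) AND NOT C) AND D)) OR (((A AND B) AND NOT C) AND NOT D)

Collect the rows where H=1 — (0,1,0,1), (1,0,0,1), (1,1,0,0) — and write one minterm per row: ¬A·B·¬C·D, A·¬B·¬C·D, A·B·¬C·¬D. Their union (logical OR) reproduces the table exactly.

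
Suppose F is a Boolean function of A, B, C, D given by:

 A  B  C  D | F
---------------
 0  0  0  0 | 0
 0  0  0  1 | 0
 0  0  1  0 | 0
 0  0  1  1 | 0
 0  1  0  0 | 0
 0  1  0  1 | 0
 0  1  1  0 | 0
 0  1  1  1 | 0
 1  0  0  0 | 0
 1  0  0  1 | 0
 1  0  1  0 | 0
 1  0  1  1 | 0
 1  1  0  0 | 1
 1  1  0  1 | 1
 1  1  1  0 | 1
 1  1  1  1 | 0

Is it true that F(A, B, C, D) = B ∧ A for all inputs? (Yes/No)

Test each input against both F and the formula:
  A=0, B=0, C=0, D=0: formula gives 0, F = 0 ✓
  A=0, B=0, C=0, D=1: formula gives 0, F = 0 ✓
  A=0, B=0, C=1, D=0: formula gives 0, F = 0 ✓
  A=0, B=0, C=1, D=1: formula gives 0, F = 0 ✓
  …
  A=1, B=1, C=1, D=1: formula gives 1, but F = 0 ✗
Row (1,1,1,1) is a counterexample, so the formula is not equivalent to F.

No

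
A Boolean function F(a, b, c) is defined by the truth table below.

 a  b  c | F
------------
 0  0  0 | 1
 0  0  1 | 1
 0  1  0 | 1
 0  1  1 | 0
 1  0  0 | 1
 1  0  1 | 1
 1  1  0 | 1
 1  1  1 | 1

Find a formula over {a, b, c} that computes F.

F is 0 on exactly one input, (0,1,1), whose minterm is ¬a·b·c. So F is the negation of that single conjunction.

F(a, b, c) = ((a' · b) · c)'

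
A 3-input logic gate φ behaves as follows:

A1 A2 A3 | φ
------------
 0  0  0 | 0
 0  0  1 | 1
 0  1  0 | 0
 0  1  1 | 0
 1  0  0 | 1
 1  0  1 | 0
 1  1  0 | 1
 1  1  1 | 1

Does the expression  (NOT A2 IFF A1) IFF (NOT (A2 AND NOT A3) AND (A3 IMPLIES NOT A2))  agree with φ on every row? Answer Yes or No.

No

Evaluate (NOT A2 IFF A1) IFF (NOT (A2 AND NOT A3) AND (A3 IMPLIES NOT A2)) on each row and compare to φ:
  A1=0, A2=0, A3=0: formula gives 0, φ = 0 ✓
  A1=0, A2=0, A3=1: formula gives 0, but φ = 1 ✗
A single disagreement suffices: at (0,0,1) they differ, so the formula does not compute φ.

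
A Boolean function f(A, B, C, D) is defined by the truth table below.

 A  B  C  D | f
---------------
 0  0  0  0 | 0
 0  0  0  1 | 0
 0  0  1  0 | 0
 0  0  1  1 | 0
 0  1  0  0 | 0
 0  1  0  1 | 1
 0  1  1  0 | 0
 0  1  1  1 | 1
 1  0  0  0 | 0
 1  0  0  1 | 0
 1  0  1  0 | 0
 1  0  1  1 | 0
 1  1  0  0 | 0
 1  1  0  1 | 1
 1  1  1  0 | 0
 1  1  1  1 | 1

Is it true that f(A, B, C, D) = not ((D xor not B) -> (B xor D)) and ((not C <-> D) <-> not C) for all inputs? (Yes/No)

Yes

Check the formula against f row by row:
  A=0, B=0, C=0, D=0: formula gives 0, f = 0 ✓
  A=0, B=0, C=0, D=1: formula gives 0, f = 0 ✓
  A=0, B=0, C=1, D=0: formula gives 0, f = 0 ✓
  A=0, B=0, C=1, D=1: formula gives 0, f = 0 ✓
  … (the remaining 12 rows also agree.)
No disagreement on any input; they are logically equivalent.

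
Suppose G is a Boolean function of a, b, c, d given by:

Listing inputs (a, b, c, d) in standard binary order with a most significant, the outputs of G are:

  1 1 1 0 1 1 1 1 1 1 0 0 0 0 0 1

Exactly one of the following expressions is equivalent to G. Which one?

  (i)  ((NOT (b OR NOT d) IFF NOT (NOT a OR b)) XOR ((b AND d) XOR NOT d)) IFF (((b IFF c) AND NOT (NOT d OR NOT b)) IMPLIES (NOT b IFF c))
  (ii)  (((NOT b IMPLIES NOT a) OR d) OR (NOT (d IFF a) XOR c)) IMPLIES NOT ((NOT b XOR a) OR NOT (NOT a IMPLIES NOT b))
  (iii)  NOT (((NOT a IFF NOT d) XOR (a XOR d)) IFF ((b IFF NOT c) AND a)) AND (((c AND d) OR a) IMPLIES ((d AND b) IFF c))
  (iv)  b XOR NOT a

(i) disagrees with G on (0,0,0,0) (formula → 0, table → 1); rule it out.
(ii) disagrees with G on (0,0,0,0) (formula → 0, table → 1); rule it out.
(iv) disagrees with G on (0,0,1,1) (formula → 1, table → 0); rule it out.
Only (iii) survives; checking it on all 16 rows confirms it matches G.

iii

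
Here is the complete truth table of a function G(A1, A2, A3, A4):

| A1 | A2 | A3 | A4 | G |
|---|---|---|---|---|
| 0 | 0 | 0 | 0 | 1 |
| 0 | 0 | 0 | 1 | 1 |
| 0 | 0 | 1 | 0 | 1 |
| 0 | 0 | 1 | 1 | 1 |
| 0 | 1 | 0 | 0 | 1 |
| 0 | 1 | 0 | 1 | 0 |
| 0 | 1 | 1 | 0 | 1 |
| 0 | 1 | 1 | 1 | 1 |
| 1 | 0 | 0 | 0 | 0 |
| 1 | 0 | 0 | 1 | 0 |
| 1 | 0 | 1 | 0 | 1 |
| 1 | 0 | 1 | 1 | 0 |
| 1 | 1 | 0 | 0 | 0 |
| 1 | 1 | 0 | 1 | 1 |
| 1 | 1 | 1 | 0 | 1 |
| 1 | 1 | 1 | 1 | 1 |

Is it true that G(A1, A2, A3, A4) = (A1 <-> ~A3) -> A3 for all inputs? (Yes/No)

No

Evaluate (A1 <-> ~A3) -> A3 on each row and compare to G:
  A1=0, A2=0, A3=0, A4=0: formula gives 1, G = 1 ✓
  A1=0, A2=0, A3=0, A4=1: formula gives 1, G = 1 ✓
  A1=0, A2=0, A3=1, A4=0: formula gives 1, G = 1 ✓
  A1=0, A2=0, A3=1, A4=1: formula gives 1, G = 1 ✓
  …
  A1=0, A2=1, A3=0, A4=1: formula gives 1, but G = 0 ✗
Row (0,1,0,1) is a counterexample, so the formula is not equivalent to G.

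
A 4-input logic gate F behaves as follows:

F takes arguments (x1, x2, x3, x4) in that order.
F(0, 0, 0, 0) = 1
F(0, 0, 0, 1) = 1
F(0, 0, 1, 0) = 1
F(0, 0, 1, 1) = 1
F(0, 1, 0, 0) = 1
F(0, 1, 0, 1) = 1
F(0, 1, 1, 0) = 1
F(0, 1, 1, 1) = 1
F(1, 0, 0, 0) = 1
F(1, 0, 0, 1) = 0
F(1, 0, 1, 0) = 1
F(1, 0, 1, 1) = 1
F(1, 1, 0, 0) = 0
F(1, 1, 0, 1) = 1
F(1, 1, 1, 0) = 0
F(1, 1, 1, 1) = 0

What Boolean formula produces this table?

There are just 4 zero rows: (1,0,0,1), (1,1,0,0), (1,1,1,0), (1,1,1,1). Their minterms are x1·¬x2·¬x3·x4, x1·x2·¬x3·¬x4, x1·x2·x3·¬x4, x1·x2·x3·x4; the OR of those covers precisely the 0-outputs, and negating it yields F.

F(x1, x2, x3, x4) = NOT ((((((x1 AND NOT x2) AND NOT x3) AND x4) OR (((x1 AND x2) AND NOT x3) AND NOT x4)) OR (((x1 AND x2) AND x3) AND NOT x4)) OR (((x1 AND x2) AND x3) AND x4))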